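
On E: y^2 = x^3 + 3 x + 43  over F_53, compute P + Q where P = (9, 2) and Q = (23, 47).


P != Q, so use the chord formula.
s = (y2 - y1) / (x2 - x1) = (45) / (14) mod 53 = 7
x3 = s^2 - x1 - x2 mod 53 = 7^2 - 9 - 23 = 17
y3 = s (x1 - x3) - y1 mod 53 = 7 * (9 - 17) - 2 = 48

P + Q = (17, 48)


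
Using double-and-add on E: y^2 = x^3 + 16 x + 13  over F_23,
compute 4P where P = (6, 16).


k = 4 = 100_2 (binary, LSB first: 001)
Double-and-add from P = (6, 16):
  bit 0 = 0: acc unchanged = O
  bit 1 = 0: acc unchanged = O
  bit 2 = 1: acc = O + (12, 22) = (12, 22)

4P = (12, 22)


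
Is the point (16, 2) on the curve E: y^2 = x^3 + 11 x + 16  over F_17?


Check whether y^2 = x^3 + 11 x + 16 (mod 17) for (x, y) = (16, 2).
LHS: y^2 = 2^2 mod 17 = 4
RHS: x^3 + 11 x + 16 = 16^3 + 11*16 + 16 mod 17 = 4
LHS = RHS

Yes, on the curve


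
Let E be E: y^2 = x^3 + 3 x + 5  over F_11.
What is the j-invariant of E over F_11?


Delta = -16(4 a^3 + 27 b^2) mod 11 = 1
-1728 * (4 a)^3 = -1728 * (4*3)^3 mod 11 = 10
j = 10 * 1^(-1) mod 11 = 10

j = 10 (mod 11)


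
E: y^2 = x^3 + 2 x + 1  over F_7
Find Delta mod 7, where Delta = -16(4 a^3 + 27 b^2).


4 a^3 + 27 b^2 = 4*2^3 + 27*1^2 = 32 + 27 = 59
Delta = -16 * (59) = -944
Delta mod 7 = 1

Delta = 1 (mod 7)


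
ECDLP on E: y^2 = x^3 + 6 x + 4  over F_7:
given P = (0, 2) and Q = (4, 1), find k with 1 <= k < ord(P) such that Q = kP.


Enumerate multiples of P until we hit Q = (4, 1):
  1P = (0, 2)
  2P = (4, 6)
  3P = (4, 1)
Match found at i = 3.

k = 3


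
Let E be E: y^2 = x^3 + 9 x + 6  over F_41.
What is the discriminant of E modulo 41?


4 a^3 + 27 b^2 = 4*9^3 + 27*6^2 = 2916 + 972 = 3888
Delta = -16 * (3888) = -62208
Delta mod 41 = 30

Delta = 30 (mod 41)


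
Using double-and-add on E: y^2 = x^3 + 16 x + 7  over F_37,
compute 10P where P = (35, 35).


k = 10 = 1010_2 (binary, LSB first: 0101)
Double-and-add from P = (35, 35):
  bit 0 = 0: acc unchanged = O
  bit 1 = 1: acc = O + (16, 17) = (16, 17)
  bit 2 = 0: acc unchanged = (16, 17)
  bit 3 = 1: acc = (16, 17) + (33, 8) = (24, 9)

10P = (24, 9)


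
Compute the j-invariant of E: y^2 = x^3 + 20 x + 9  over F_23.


Delta = -16(4 a^3 + 27 b^2) mod 23 = 17
-1728 * (4 a)^3 = -1728 * (4*20)^3 mod 23 = 9
j = 9 * 17^(-1) mod 23 = 10

j = 10 (mod 23)


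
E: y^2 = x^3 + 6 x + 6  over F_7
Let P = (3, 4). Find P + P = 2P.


Doubling: s = (3 x1^2 + a) / (2 y1)
s = (3*3^2 + 6) / (2*4) mod 7 = 5
x3 = s^2 - 2 x1 mod 7 = 5^2 - 2*3 = 5
y3 = s (x1 - x3) - y1 mod 7 = 5 * (3 - 5) - 4 = 0

2P = (5, 0)


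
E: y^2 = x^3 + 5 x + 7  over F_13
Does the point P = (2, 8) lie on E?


Check whether y^2 = x^3 + 5 x + 7 (mod 13) for (x, y) = (2, 8).
LHS: y^2 = 8^2 mod 13 = 12
RHS: x^3 + 5 x + 7 = 2^3 + 5*2 + 7 mod 13 = 12
LHS = RHS

Yes, on the curve


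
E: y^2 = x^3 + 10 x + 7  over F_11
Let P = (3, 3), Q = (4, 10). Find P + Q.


P != Q, so use the chord formula.
s = (y2 - y1) / (x2 - x1) = (7) / (1) mod 11 = 7
x3 = s^2 - x1 - x2 mod 11 = 7^2 - 3 - 4 = 9
y3 = s (x1 - x3) - y1 mod 11 = 7 * (3 - 9) - 3 = 10

P + Q = (9, 10)


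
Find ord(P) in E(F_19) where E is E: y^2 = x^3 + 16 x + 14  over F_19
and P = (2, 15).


Compute successive multiples of P until we hit O:
  1P = (2, 15)
  2P = (13, 14)
  3P = (15, 0)
  4P = (13, 5)
  5P = (2, 4)
  6P = O

ord(P) = 6


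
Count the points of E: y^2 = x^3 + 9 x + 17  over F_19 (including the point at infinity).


For each x in F_19, count y with y^2 = x^3 + 9 x + 17 mod 19:
  x = 0: RHS = 17, y in [6, 13]  -> 2 point(s)
  x = 2: RHS = 5, y in [9, 10]  -> 2 point(s)
  x = 5: RHS = 16, y in [4, 15]  -> 2 point(s)
  x = 7: RHS = 5, y in [9, 10]  -> 2 point(s)
  x = 10: RHS = 5, y in [9, 10]  -> 2 point(s)
  x = 16: RHS = 1, y in [1, 18]  -> 2 point(s)
  x = 18: RHS = 7, y in [8, 11]  -> 2 point(s)
Affine points: 14. Add the point at infinity: total = 15.

#E(F_19) = 15


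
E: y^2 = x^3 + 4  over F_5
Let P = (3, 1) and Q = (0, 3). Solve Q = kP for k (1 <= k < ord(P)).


Enumerate multiples of P until we hit Q = (0, 3):
  1P = (3, 1)
  2P = (0, 2)
  3P = (1, 0)
  4P = (0, 3)
Match found at i = 4.

k = 4


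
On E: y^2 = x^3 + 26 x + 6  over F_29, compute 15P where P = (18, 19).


k = 15 = 1111_2 (binary, LSB first: 1111)
Double-and-add from P = (18, 19):
  bit 0 = 1: acc = O + (18, 19) = (18, 19)
  bit 1 = 1: acc = (18, 19) + (27, 27) = (12, 25)
  bit 2 = 1: acc = (12, 25) + (0, 21) = (1, 27)
  bit 3 = 1: acc = (1, 27) + (4, 0) = (18, 10)

15P = (18, 10)


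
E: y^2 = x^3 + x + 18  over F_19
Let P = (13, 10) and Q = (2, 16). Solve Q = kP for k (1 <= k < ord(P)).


Enumerate multiples of P until we hit Q = (2, 16):
  1P = (13, 10)
  2P = (18, 15)
  3P = (8, 14)
  4P = (7, 8)
  5P = (16, 8)
  6P = (1, 1)
  7P = (2, 3)
  8P = (11, 12)
  9P = (15, 11)
  10P = (15, 8)
  11P = (11, 7)
  12P = (2, 16)
Match found at i = 12.

k = 12


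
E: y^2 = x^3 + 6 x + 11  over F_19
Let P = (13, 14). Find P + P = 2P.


Doubling: s = (3 x1^2 + a) / (2 y1)
s = (3*13^2 + 6) / (2*14) mod 19 = 0
x3 = s^2 - 2 x1 mod 19 = 0^2 - 2*13 = 12
y3 = s (x1 - x3) - y1 mod 19 = 0 * (13 - 12) - 14 = 5

2P = (12, 5)


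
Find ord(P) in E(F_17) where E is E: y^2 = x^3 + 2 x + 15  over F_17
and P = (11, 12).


Compute successive multiples of P until we hit O:
  1P = (11, 12)
  2P = (14, 4)
  3P = (1, 1)
  4P = (4, 11)
  5P = (10, 10)
  6P = (0, 10)
  7P = (8, 4)
  8P = (7, 10)
  ... (continuing to 19P)
  19P = O

ord(P) = 19


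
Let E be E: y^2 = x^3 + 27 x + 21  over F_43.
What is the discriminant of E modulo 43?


4 a^3 + 27 b^2 = 4*27^3 + 27*21^2 = 78732 + 11907 = 90639
Delta = -16 * (90639) = -1450224
Delta mod 43 = 37

Delta = 37 (mod 43)


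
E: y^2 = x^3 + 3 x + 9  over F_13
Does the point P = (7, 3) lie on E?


Check whether y^2 = x^3 + 3 x + 9 (mod 13) for (x, y) = (7, 3).
LHS: y^2 = 3^2 mod 13 = 9
RHS: x^3 + 3 x + 9 = 7^3 + 3*7 + 9 mod 13 = 9
LHS = RHS

Yes, on the curve


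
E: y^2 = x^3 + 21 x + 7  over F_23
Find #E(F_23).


For each x in F_23, count y with y^2 = x^3 + 21 x + 7 mod 23:
  x = 1: RHS = 6, y in [11, 12]  -> 2 point(s)
  x = 6: RHS = 4, y in [2, 21]  -> 2 point(s)
  x = 12: RHS = 9, y in [3, 20]  -> 2 point(s)
  x = 13: RHS = 16, y in [4, 19]  -> 2 point(s)
  x = 14: RHS = 9, y in [3, 20]  -> 2 point(s)
  x = 16: RHS = 0, y in [0]  -> 1 point(s)
  x = 20: RHS = 9, y in [3, 20]  -> 2 point(s)
  x = 21: RHS = 3, y in [7, 16]  -> 2 point(s)
  x = 22: RHS = 8, y in [10, 13]  -> 2 point(s)
Affine points: 17. Add the point at infinity: total = 18.

#E(F_23) = 18


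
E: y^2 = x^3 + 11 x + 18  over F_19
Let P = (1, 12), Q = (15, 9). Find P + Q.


P != Q, so use the chord formula.
s = (y2 - y1) / (x2 - x1) = (16) / (14) mod 19 = 12
x3 = s^2 - x1 - x2 mod 19 = 12^2 - 1 - 15 = 14
y3 = s (x1 - x3) - y1 mod 19 = 12 * (1 - 14) - 12 = 3

P + Q = (14, 3)


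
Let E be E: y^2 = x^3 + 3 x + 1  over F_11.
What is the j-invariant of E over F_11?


Delta = -16(4 a^3 + 27 b^2) mod 11 = 7
-1728 * (4 a)^3 = -1728 * (4*3)^3 mod 11 = 10
j = 10 * 7^(-1) mod 11 = 3

j = 3 (mod 11)


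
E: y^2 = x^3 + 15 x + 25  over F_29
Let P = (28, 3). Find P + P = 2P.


Doubling: s = (3 x1^2 + a) / (2 y1)
s = (3*28^2 + 15) / (2*3) mod 29 = 3
x3 = s^2 - 2 x1 mod 29 = 3^2 - 2*28 = 11
y3 = s (x1 - x3) - y1 mod 29 = 3 * (28 - 11) - 3 = 19

2P = (11, 19)


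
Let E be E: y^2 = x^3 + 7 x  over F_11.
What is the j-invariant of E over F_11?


Delta = -16(4 a^3 + 27 b^2) mod 11 = 4
-1728 * (4 a)^3 = -1728 * (4*7)^3 mod 11 = 4
j = 4 * 4^(-1) mod 11 = 1

j = 1 (mod 11)


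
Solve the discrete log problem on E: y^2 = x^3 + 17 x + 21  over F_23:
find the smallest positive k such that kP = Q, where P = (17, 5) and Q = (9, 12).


Enumerate multiples of P until we hit Q = (9, 12):
  1P = (17, 5)
  2P = (13, 22)
  3P = (1, 19)
  4P = (9, 11)
  5P = (22, 16)
  6P = (10, 15)
  7P = (14, 17)
  8P = (8, 5)
  9P = (21, 18)
  10P = (20, 14)
  11P = (18, 15)
  12P = (19, 21)
  13P = (5, 22)
  14P = (7, 0)
  15P = (5, 1)
  16P = (19, 2)
  17P = (18, 8)
  18P = (20, 9)
  19P = (21, 5)
  20P = (8, 18)
  21P = (14, 6)
  22P = (10, 8)
  23P = (22, 7)
  24P = (9, 12)
Match found at i = 24.

k = 24


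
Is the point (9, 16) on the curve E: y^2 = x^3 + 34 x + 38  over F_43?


Check whether y^2 = x^3 + 34 x + 38 (mod 43) for (x, y) = (9, 16).
LHS: y^2 = 16^2 mod 43 = 41
RHS: x^3 + 34 x + 38 = 9^3 + 34*9 + 38 mod 43 = 41
LHS = RHS

Yes, on the curve


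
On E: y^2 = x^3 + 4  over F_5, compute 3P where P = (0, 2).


k = 3 = 11_2 (binary, LSB first: 11)
Double-and-add from P = (0, 2):
  bit 0 = 1: acc = O + (0, 2) = (0, 2)
  bit 1 = 1: acc = (0, 2) + (0, 3) = O

3P = O


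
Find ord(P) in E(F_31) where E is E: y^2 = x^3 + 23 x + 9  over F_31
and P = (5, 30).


Compute successive multiples of P until we hit O:
  1P = (5, 30)
  2P = (4, 14)
  3P = (30, 4)
  4P = (1, 8)
  5P = (1, 23)
  6P = (30, 27)
  7P = (4, 17)
  8P = (5, 1)
  ... (continuing to 9P)
  9P = O

ord(P) = 9


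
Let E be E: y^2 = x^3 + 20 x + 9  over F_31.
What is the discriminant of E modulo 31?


4 a^3 + 27 b^2 = 4*20^3 + 27*9^2 = 32000 + 2187 = 34187
Delta = -16 * (34187) = -546992
Delta mod 31 = 3

Delta = 3 (mod 31)


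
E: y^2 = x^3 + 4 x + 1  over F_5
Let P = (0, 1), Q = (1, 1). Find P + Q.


P != Q, so use the chord formula.
s = (y2 - y1) / (x2 - x1) = (0) / (1) mod 5 = 0
x3 = s^2 - x1 - x2 mod 5 = 0^2 - 0 - 1 = 4
y3 = s (x1 - x3) - y1 mod 5 = 0 * (0 - 4) - 1 = 4

P + Q = (4, 4)


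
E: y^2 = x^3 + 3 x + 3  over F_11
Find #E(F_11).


For each x in F_11, count y with y^2 = x^3 + 3 x + 3 mod 11:
  x = 0: RHS = 3, y in [5, 6]  -> 2 point(s)
  x = 5: RHS = 0, y in [0]  -> 1 point(s)
  x = 7: RHS = 4, y in [2, 9]  -> 2 point(s)
  x = 8: RHS = 0, y in [0]  -> 1 point(s)
  x = 9: RHS = 0, y in [0]  -> 1 point(s)
Affine points: 7. Add the point at infinity: total = 8.

#E(F_11) = 8


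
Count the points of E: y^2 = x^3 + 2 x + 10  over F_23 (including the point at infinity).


For each x in F_23, count y with y^2 = x^3 + 2 x + 10 mod 23:
  x = 1: RHS = 13, y in [6, 17]  -> 2 point(s)
  x = 4: RHS = 13, y in [6, 17]  -> 2 point(s)
  x = 6: RHS = 8, y in [10, 13]  -> 2 point(s)
  x = 8: RHS = 9, y in [3, 20]  -> 2 point(s)
  x = 10: RHS = 18, y in [8, 15]  -> 2 point(s)
  x = 11: RHS = 6, y in [11, 12]  -> 2 point(s)
  x = 13: RHS = 2, y in [5, 18]  -> 2 point(s)
  x = 17: RHS = 12, y in [9, 14]  -> 2 point(s)
  x = 18: RHS = 13, y in [6, 17]  -> 2 point(s)
  x = 20: RHS = 0, y in [0]  -> 1 point(s)
Affine points: 19. Add the point at infinity: total = 20.

#E(F_23) = 20


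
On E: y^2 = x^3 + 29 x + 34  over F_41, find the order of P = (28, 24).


Compute successive multiples of P until we hit O:
  1P = (28, 24)
  2P = (22, 2)
  3P = (9, 32)
  4P = (37, 10)
  5P = (26, 23)
  6P = (18, 22)
  7P = (18, 19)
  8P = (26, 18)
  ... (continuing to 13P)
  13P = O

ord(P) = 13


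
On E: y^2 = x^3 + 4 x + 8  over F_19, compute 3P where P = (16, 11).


k = 3 = 11_2 (binary, LSB first: 11)
Double-and-add from P = (16, 11):
  bit 0 = 1: acc = O + (16, 11) = (16, 11)
  bit 1 = 1: acc = (16, 11) + (3, 3) = (6, 1)

3P = (6, 1)


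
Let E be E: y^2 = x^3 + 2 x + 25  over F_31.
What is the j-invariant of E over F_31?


Delta = -16(4 a^3 + 27 b^2) mod 31 = 25
-1728 * (4 a)^3 = -1728 * (4*2)^3 mod 31 = 4
j = 4 * 25^(-1) mod 31 = 20

j = 20 (mod 31)


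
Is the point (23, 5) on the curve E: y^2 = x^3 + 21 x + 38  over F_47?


Check whether y^2 = x^3 + 21 x + 38 (mod 47) for (x, y) = (23, 5).
LHS: y^2 = 5^2 mod 47 = 25
RHS: x^3 + 21 x + 38 = 23^3 + 21*23 + 38 mod 47 = 45
LHS != RHS

No, not on the curve


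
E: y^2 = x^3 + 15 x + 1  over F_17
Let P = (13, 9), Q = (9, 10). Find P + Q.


P != Q, so use the chord formula.
s = (y2 - y1) / (x2 - x1) = (1) / (13) mod 17 = 4
x3 = s^2 - x1 - x2 mod 17 = 4^2 - 13 - 9 = 11
y3 = s (x1 - x3) - y1 mod 17 = 4 * (13 - 11) - 9 = 16

P + Q = (11, 16)


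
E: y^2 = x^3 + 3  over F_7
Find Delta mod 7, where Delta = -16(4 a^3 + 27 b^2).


4 a^3 + 27 b^2 = 4*0^3 + 27*3^2 = 0 + 243 = 243
Delta = -16 * (243) = -3888
Delta mod 7 = 4

Delta = 4 (mod 7)


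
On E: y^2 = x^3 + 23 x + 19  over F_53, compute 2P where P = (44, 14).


Doubling: s = (3 x1^2 + a) / (2 y1)
s = (3*44^2 + 23) / (2*14) mod 53 = 36
x3 = s^2 - 2 x1 mod 53 = 36^2 - 2*44 = 42
y3 = s (x1 - x3) - y1 mod 53 = 36 * (44 - 42) - 14 = 5

2P = (42, 5)


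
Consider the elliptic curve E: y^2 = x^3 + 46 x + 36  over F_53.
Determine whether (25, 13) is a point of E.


Check whether y^2 = x^3 + 46 x + 36 (mod 53) for (x, y) = (25, 13).
LHS: y^2 = 13^2 mod 53 = 10
RHS: x^3 + 46 x + 36 = 25^3 + 46*25 + 36 mod 53 = 10
LHS = RHS

Yes, on the curve


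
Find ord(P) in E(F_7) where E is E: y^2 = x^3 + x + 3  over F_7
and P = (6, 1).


Compute successive multiples of P until we hit O:
  1P = (6, 1)
  2P = (6, 6)
  3P = O

ord(P) = 3


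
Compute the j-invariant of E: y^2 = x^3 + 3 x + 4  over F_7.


Delta = -16(4 a^3 + 27 b^2) mod 7 = 5
-1728 * (4 a)^3 = -1728 * (4*3)^3 mod 7 = 6
j = 6 * 5^(-1) mod 7 = 4

j = 4 (mod 7)


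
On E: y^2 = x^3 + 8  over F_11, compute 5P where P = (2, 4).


k = 5 = 101_2 (binary, LSB first: 101)
Double-and-add from P = (2, 4):
  bit 0 = 1: acc = O + (2, 4) = (2, 4)
  bit 1 = 0: acc unchanged = (2, 4)
  bit 2 = 1: acc = (2, 4) + (1, 8) = (2, 7)

5P = (2, 7)


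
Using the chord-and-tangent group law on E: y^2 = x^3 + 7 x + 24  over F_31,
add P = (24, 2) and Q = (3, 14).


P != Q, so use the chord formula.
s = (y2 - y1) / (x2 - x1) = (12) / (10) mod 31 = 26
x3 = s^2 - x1 - x2 mod 31 = 26^2 - 24 - 3 = 29
y3 = s (x1 - x3) - y1 mod 31 = 26 * (24 - 29) - 2 = 23

P + Q = (29, 23)


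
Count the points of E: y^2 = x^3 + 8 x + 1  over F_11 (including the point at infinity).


For each x in F_11, count y with y^2 = x^3 + 8 x + 1 mod 11:
  x = 0: RHS = 1, y in [1, 10]  -> 2 point(s)
  x = 2: RHS = 3, y in [5, 6]  -> 2 point(s)
  x = 4: RHS = 9, y in [3, 8]  -> 2 point(s)
  x = 5: RHS = 1, y in [1, 10]  -> 2 point(s)
  x = 6: RHS = 1, y in [1, 10]  -> 2 point(s)
  x = 7: RHS = 4, y in [2, 9]  -> 2 point(s)
  x = 8: RHS = 5, y in [4, 7]  -> 2 point(s)
  x = 10: RHS = 3, y in [5, 6]  -> 2 point(s)
Affine points: 16. Add the point at infinity: total = 17.

#E(F_11) = 17


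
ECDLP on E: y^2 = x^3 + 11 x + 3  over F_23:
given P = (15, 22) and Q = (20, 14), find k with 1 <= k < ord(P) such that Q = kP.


Enumerate multiples of P until we hit Q = (20, 14):
  1P = (15, 22)
  2P = (20, 14)
Match found at i = 2.

k = 2


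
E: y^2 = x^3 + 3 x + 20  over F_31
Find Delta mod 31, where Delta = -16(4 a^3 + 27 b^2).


4 a^3 + 27 b^2 = 4*3^3 + 27*20^2 = 108 + 10800 = 10908
Delta = -16 * (10908) = -174528
Delta mod 31 = 2

Delta = 2 (mod 31)


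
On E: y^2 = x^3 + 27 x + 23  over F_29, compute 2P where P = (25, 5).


Doubling: s = (3 x1^2 + a) / (2 y1)
s = (3*25^2 + 27) / (2*5) mod 29 = 22
x3 = s^2 - 2 x1 mod 29 = 22^2 - 2*25 = 28
y3 = s (x1 - x3) - y1 mod 29 = 22 * (25 - 28) - 5 = 16

2P = (28, 16)


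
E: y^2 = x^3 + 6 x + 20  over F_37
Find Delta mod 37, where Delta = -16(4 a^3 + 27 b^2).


4 a^3 + 27 b^2 = 4*6^3 + 27*20^2 = 864 + 10800 = 11664
Delta = -16 * (11664) = -186624
Delta mod 37 = 4

Delta = 4 (mod 37)


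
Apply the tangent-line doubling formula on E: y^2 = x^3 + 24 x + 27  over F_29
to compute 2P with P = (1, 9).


Doubling: s = (3 x1^2 + a) / (2 y1)
s = (3*1^2 + 24) / (2*9) mod 29 = 16
x3 = s^2 - 2 x1 mod 29 = 16^2 - 2*1 = 22
y3 = s (x1 - x3) - y1 mod 29 = 16 * (1 - 22) - 9 = 3

2P = (22, 3)


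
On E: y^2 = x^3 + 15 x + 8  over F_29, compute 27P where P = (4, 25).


k = 27 = 11011_2 (binary, LSB first: 11011)
Double-and-add from P = (4, 25):
  bit 0 = 1: acc = O + (4, 25) = (4, 25)
  bit 1 = 1: acc = (4, 25) + (1, 13) = (11, 5)
  bit 2 = 0: acc unchanged = (11, 5)
  bit 3 = 1: acc = (11, 5) + (18, 7) = (6, 13)
  bit 4 = 1: acc = (6, 13) + (26, 9) = (4, 4)

27P = (4, 4)


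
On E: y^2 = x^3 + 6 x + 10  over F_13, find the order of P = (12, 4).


Compute successive multiples of P until we hit O:
  1P = (12, 4)
  2P = (12, 9)
  3P = O

ord(P) = 3


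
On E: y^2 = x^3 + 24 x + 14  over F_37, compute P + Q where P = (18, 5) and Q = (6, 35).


P != Q, so use the chord formula.
s = (y2 - y1) / (x2 - x1) = (30) / (25) mod 37 = 16
x3 = s^2 - x1 - x2 mod 37 = 16^2 - 18 - 6 = 10
y3 = s (x1 - x3) - y1 mod 37 = 16 * (18 - 10) - 5 = 12

P + Q = (10, 12)


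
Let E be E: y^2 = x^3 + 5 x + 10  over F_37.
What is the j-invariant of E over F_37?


Delta = -16(4 a^3 + 27 b^2) mod 37 = 8
-1728 * (4 a)^3 = -1728 * (4*5)^3 mod 37 = 14
j = 14 * 8^(-1) mod 37 = 11

j = 11 (mod 37)


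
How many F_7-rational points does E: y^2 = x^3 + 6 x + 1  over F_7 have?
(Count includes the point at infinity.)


For each x in F_7, count y with y^2 = x^3 + 6 x + 1 mod 7:
  x = 0: RHS = 1, y in [1, 6]  -> 2 point(s)
  x = 1: RHS = 1, y in [1, 6]  -> 2 point(s)
  x = 2: RHS = 0, y in [0]  -> 1 point(s)
  x = 3: RHS = 4, y in [2, 5]  -> 2 point(s)
  x = 5: RHS = 2, y in [3, 4]  -> 2 point(s)
  x = 6: RHS = 1, y in [1, 6]  -> 2 point(s)
Affine points: 11. Add the point at infinity: total = 12.

#E(F_7) = 12


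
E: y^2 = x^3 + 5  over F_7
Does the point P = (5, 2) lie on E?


Check whether y^2 = x^3 + 0 x + 5 (mod 7) for (x, y) = (5, 2).
LHS: y^2 = 2^2 mod 7 = 4
RHS: x^3 + 0 x + 5 = 5^3 + 0*5 + 5 mod 7 = 4
LHS = RHS

Yes, on the curve


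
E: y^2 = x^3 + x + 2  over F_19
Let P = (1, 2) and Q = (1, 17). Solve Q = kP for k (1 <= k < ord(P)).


Enumerate multiples of P until we hit Q = (1, 17):
  1P = (1, 2)
  2P = (18, 0)
  3P = (1, 17)
Match found at i = 3.

k = 3


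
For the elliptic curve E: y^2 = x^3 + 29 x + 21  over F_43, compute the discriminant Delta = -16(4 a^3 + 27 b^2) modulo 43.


4 a^3 + 27 b^2 = 4*29^3 + 27*21^2 = 97556 + 11907 = 109463
Delta = -16 * (109463) = -1751408
Delta mod 43 = 25

Delta = 25 (mod 43)


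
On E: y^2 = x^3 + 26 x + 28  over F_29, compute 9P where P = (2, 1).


k = 9 = 1001_2 (binary, LSB first: 1001)
Double-and-add from P = (2, 1):
  bit 0 = 1: acc = O + (2, 1) = (2, 1)
  bit 1 = 0: acc unchanged = (2, 1)
  bit 2 = 0: acc unchanged = (2, 1)
  bit 3 = 1: acc = (2, 1) + (24, 18) = (16, 4)

9P = (16, 4)


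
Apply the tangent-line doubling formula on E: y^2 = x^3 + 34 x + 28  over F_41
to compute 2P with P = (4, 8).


Doubling: s = (3 x1^2 + a) / (2 y1)
s = (3*4^2 + 34) / (2*8) mod 41 = 0
x3 = s^2 - 2 x1 mod 41 = 0^2 - 2*4 = 33
y3 = s (x1 - x3) - y1 mod 41 = 0 * (4 - 33) - 8 = 33

2P = (33, 33)


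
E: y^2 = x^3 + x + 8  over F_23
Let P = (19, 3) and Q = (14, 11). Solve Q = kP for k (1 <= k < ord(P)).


Enumerate multiples of P until we hit Q = (14, 11):
  1P = (19, 3)
  2P = (14, 11)
Match found at i = 2.

k = 2


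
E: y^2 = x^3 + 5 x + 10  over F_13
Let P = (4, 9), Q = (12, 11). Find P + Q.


P != Q, so use the chord formula.
s = (y2 - y1) / (x2 - x1) = (2) / (8) mod 13 = 10
x3 = s^2 - x1 - x2 mod 13 = 10^2 - 4 - 12 = 6
y3 = s (x1 - x3) - y1 mod 13 = 10 * (4 - 6) - 9 = 10

P + Q = (6, 10)


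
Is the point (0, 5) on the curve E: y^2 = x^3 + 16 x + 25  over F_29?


Check whether y^2 = x^3 + 16 x + 25 (mod 29) for (x, y) = (0, 5).
LHS: y^2 = 5^2 mod 29 = 25
RHS: x^3 + 16 x + 25 = 0^3 + 16*0 + 25 mod 29 = 25
LHS = RHS

Yes, on the curve


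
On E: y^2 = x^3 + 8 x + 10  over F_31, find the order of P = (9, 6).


Compute successive multiples of P until we hit O:
  1P = (9, 6)
  2P = (15, 8)
  3P = (14, 13)
  4P = (5, 12)
  5P = (27, 21)
  6P = (0, 17)
  7P = (30, 30)
  8P = (30, 1)
  ... (continuing to 15P)
  15P = O

ord(P) = 15


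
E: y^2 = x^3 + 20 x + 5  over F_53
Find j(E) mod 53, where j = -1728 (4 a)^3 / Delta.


Delta = -16(4 a^3 + 27 b^2) mod 53 = 45
-1728 * (4 a)^3 = -1728 * (4*20)^3 mod 53 = 49
j = 49 * 45^(-1) mod 53 = 27

j = 27 (mod 53)


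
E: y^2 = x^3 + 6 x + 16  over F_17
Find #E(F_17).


For each x in F_17, count y with y^2 = x^3 + 6 x + 16 mod 17:
  x = 0: RHS = 16, y in [4, 13]  -> 2 point(s)
  x = 2: RHS = 2, y in [6, 11]  -> 2 point(s)
  x = 4: RHS = 2, y in [6, 11]  -> 2 point(s)
  x = 5: RHS = 1, y in [1, 16]  -> 2 point(s)
  x = 6: RHS = 13, y in [8, 9]  -> 2 point(s)
  x = 8: RHS = 15, y in [7, 10]  -> 2 point(s)
  x = 9: RHS = 0, y in [0]  -> 1 point(s)
  x = 11: RHS = 2, y in [6, 11]  -> 2 point(s)
  x = 13: RHS = 13, y in [8, 9]  -> 2 point(s)
  x = 15: RHS = 13, y in [8, 9]  -> 2 point(s)
  x = 16: RHS = 9, y in [3, 14]  -> 2 point(s)
Affine points: 21. Add the point at infinity: total = 22.

#E(F_17) = 22


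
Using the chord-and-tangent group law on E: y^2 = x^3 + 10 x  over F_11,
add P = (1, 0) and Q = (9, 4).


P != Q, so use the chord formula.
s = (y2 - y1) / (x2 - x1) = (4) / (8) mod 11 = 6
x3 = s^2 - x1 - x2 mod 11 = 6^2 - 1 - 9 = 4
y3 = s (x1 - x3) - y1 mod 11 = 6 * (1 - 4) - 0 = 4

P + Q = (4, 4)


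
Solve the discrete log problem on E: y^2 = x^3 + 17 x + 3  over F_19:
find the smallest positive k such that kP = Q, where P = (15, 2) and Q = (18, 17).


Enumerate multiples of P until we hit Q = (18, 17):
  1P = (15, 2)
  2P = (12, 4)
  3P = (3, 9)
  4P = (2, 11)
  5P = (9, 7)
  6P = (11, 1)
  7P = (18, 2)
  8P = (5, 17)
  9P = (6, 13)
  10P = (7, 3)
  11P = (8, 9)
  12P = (16, 18)
  13P = (16, 1)
  14P = (8, 10)
  15P = (7, 16)
  16P = (6, 6)
  17P = (5, 2)
  18P = (18, 17)
Match found at i = 18.

k = 18


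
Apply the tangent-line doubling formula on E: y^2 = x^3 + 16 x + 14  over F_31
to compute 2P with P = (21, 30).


Doubling: s = (3 x1^2 + a) / (2 y1)
s = (3*21^2 + 16) / (2*30) mod 31 = 28
x3 = s^2 - 2 x1 mod 31 = 28^2 - 2*21 = 29
y3 = s (x1 - x3) - y1 mod 31 = 28 * (21 - 29) - 30 = 25

2P = (29, 25)


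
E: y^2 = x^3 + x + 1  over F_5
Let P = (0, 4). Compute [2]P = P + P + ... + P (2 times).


k = 2 = 10_2 (binary, LSB first: 01)
Double-and-add from P = (0, 4):
  bit 0 = 0: acc unchanged = O
  bit 1 = 1: acc = O + (4, 3) = (4, 3)

2P = (4, 3)


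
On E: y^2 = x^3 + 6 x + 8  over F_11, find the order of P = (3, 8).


Compute successive multiples of P until we hit O:
  1P = (3, 8)
  2P = (5, 3)
  3P = (1, 9)
  4P = (10, 1)
  5P = (10, 10)
  6P = (1, 2)
  7P = (5, 8)
  8P = (3, 3)
  ... (continuing to 9P)
  9P = O

ord(P) = 9


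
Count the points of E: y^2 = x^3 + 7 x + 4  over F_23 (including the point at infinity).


For each x in F_23, count y with y^2 = x^3 + 7 x + 4 mod 23:
  x = 0: RHS = 4, y in [2, 21]  -> 2 point(s)
  x = 1: RHS = 12, y in [9, 14]  -> 2 point(s)
  x = 2: RHS = 3, y in [7, 16]  -> 2 point(s)
  x = 3: RHS = 6, y in [11, 12]  -> 2 point(s)
  x = 4: RHS = 4, y in [2, 21]  -> 2 point(s)
  x = 5: RHS = 3, y in [7, 16]  -> 2 point(s)
  x = 6: RHS = 9, y in [3, 20]  -> 2 point(s)
  x = 10: RHS = 16, y in [4, 19]  -> 2 point(s)
  x = 11: RHS = 9, y in [3, 20]  -> 2 point(s)
  x = 16: RHS = 3, y in [7, 16]  -> 2 point(s)
  x = 19: RHS = 4, y in [2, 21]  -> 2 point(s)
  x = 20: RHS = 2, y in [5, 18]  -> 2 point(s)
Affine points: 24. Add the point at infinity: total = 25.

#E(F_23) = 25


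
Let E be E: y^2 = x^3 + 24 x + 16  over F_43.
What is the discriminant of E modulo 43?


4 a^3 + 27 b^2 = 4*24^3 + 27*16^2 = 55296 + 6912 = 62208
Delta = -16 * (62208) = -995328
Delta mod 43 = 36

Delta = 36 (mod 43)


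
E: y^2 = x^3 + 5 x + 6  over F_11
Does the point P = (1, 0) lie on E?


Check whether y^2 = x^3 + 5 x + 6 (mod 11) for (x, y) = (1, 0).
LHS: y^2 = 0^2 mod 11 = 0
RHS: x^3 + 5 x + 6 = 1^3 + 5*1 + 6 mod 11 = 1
LHS != RHS

No, not on the curve


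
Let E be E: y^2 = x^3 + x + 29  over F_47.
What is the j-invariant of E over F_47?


Delta = -16(4 a^3 + 27 b^2) mod 47 = 28
-1728 * (4 a)^3 = -1728 * (4*1)^3 mod 47 = 46
j = 46 * 28^(-1) mod 47 = 5

j = 5 (mod 47)


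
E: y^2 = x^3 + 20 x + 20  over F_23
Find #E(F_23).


For each x in F_23, count y with y^2 = x^3 + 20 x + 20 mod 23:
  x = 1: RHS = 18, y in [8, 15]  -> 2 point(s)
  x = 4: RHS = 3, y in [7, 16]  -> 2 point(s)
  x = 8: RHS = 2, y in [5, 18]  -> 2 point(s)
  x = 9: RHS = 9, y in [3, 20]  -> 2 point(s)
  x = 10: RHS = 1, y in [1, 22]  -> 2 point(s)
  x = 13: RHS = 16, y in [4, 19]  -> 2 point(s)
  x = 14: RHS = 8, y in [10, 13]  -> 2 point(s)
  x = 17: RHS = 6, y in [11, 12]  -> 2 point(s)
  x = 18: RHS = 2, y in [5, 18]  -> 2 point(s)
  x = 20: RHS = 2, y in [5, 18]  -> 2 point(s)
  x = 21: RHS = 18, y in [8, 15]  -> 2 point(s)
Affine points: 22. Add the point at infinity: total = 23.

#E(F_23) = 23


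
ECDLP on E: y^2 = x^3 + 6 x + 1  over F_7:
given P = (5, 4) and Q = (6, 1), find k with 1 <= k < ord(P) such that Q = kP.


Enumerate multiples of P until we hit Q = (6, 1):
  1P = (5, 4)
  2P = (6, 6)
  3P = (0, 6)
  4P = (3, 5)
  5P = (1, 1)
  6P = (2, 0)
  7P = (1, 6)
  8P = (3, 2)
  9P = (0, 1)
  10P = (6, 1)
Match found at i = 10.

k = 10


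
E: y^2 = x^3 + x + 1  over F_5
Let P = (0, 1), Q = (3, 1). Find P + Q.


P != Q, so use the chord formula.
s = (y2 - y1) / (x2 - x1) = (0) / (3) mod 5 = 0
x3 = s^2 - x1 - x2 mod 5 = 0^2 - 0 - 3 = 2
y3 = s (x1 - x3) - y1 mod 5 = 0 * (0 - 2) - 1 = 4

P + Q = (2, 4)


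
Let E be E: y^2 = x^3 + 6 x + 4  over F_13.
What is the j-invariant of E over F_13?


Delta = -16(4 a^3 + 27 b^2) mod 13 = 12
-1728 * (4 a)^3 = -1728 * (4*6)^3 mod 13 = 5
j = 5 * 12^(-1) mod 13 = 8

j = 8 (mod 13)


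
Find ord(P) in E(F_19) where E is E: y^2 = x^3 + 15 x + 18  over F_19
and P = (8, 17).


Compute successive multiples of P until we hit O:
  1P = (8, 17)
  2P = (8, 2)
  3P = O

ord(P) = 3


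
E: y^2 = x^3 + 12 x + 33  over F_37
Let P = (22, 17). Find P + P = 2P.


Doubling: s = (3 x1^2 + a) / (2 y1)
s = (3*22^2 + 12) / (2*17) mod 37 = 30
x3 = s^2 - 2 x1 mod 37 = 30^2 - 2*22 = 5
y3 = s (x1 - x3) - y1 mod 37 = 30 * (22 - 5) - 17 = 12

2P = (5, 12)


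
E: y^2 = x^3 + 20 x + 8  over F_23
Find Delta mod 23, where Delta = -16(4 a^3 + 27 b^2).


4 a^3 + 27 b^2 = 4*20^3 + 27*8^2 = 32000 + 1728 = 33728
Delta = -16 * (33728) = -539648
Delta mod 23 = 1

Delta = 1 (mod 23)


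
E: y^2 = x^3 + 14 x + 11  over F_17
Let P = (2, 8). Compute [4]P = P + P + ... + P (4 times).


k = 4 = 100_2 (binary, LSB first: 001)
Double-and-add from P = (2, 8):
  bit 0 = 0: acc unchanged = O
  bit 1 = 0: acc unchanged = O
  bit 2 = 1: acc = O + (15, 3) = (15, 3)

4P = (15, 3)


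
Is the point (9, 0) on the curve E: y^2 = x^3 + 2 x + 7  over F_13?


Check whether y^2 = x^3 + 2 x + 7 (mod 13) for (x, y) = (9, 0).
LHS: y^2 = 0^2 mod 13 = 0
RHS: x^3 + 2 x + 7 = 9^3 + 2*9 + 7 mod 13 = 0
LHS = RHS

Yes, on the curve


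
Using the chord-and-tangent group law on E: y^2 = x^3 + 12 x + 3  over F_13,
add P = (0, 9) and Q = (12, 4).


P != Q, so use the chord formula.
s = (y2 - y1) / (x2 - x1) = (8) / (12) mod 13 = 5
x3 = s^2 - x1 - x2 mod 13 = 5^2 - 0 - 12 = 0
y3 = s (x1 - x3) - y1 mod 13 = 5 * (0 - 0) - 9 = 4

P + Q = (0, 4)


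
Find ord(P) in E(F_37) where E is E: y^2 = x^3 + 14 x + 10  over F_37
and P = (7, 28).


Compute successive multiples of P until we hit O:
  1P = (7, 28)
  2P = (33, 36)
  3P = (33, 1)
  4P = (7, 9)
  5P = O

ord(P) = 5


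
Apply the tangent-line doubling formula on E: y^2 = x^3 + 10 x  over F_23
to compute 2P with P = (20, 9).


Doubling: s = (3 x1^2 + a) / (2 y1)
s = (3*20^2 + 10) / (2*9) mod 23 = 11
x3 = s^2 - 2 x1 mod 23 = 11^2 - 2*20 = 12
y3 = s (x1 - x3) - y1 mod 23 = 11 * (20 - 12) - 9 = 10

2P = (12, 10)


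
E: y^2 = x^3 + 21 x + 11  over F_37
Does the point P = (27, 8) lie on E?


Check whether y^2 = x^3 + 21 x + 11 (mod 37) for (x, y) = (27, 8).
LHS: y^2 = 8^2 mod 37 = 27
RHS: x^3 + 21 x + 11 = 27^3 + 21*27 + 11 mod 37 = 22
LHS != RHS

No, not on the curve


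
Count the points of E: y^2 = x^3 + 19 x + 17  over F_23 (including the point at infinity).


For each x in F_23, count y with y^2 = x^3 + 19 x + 17 mod 23:
  x = 3: RHS = 9, y in [3, 20]  -> 2 point(s)
  x = 6: RHS = 2, y in [5, 18]  -> 2 point(s)
  x = 11: RHS = 16, y in [4, 19]  -> 2 point(s)
  x = 12: RHS = 18, y in [8, 15]  -> 2 point(s)
  x = 13: RHS = 0, y in [0]  -> 1 point(s)
  x = 16: RHS = 1, y in [1, 22]  -> 2 point(s)
  x = 17: RHS = 9, y in [3, 20]  -> 2 point(s)
  x = 18: RHS = 4, y in [2, 21]  -> 2 point(s)
  x = 20: RHS = 2, y in [5, 18]  -> 2 point(s)
Affine points: 17. Add the point at infinity: total = 18.

#E(F_23) = 18


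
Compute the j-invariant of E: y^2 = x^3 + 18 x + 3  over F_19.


Delta = -16(4 a^3 + 27 b^2) mod 19 = 14
-1728 * (4 a)^3 = -1728 * (4*18)^3 mod 19 = 12
j = 12 * 14^(-1) mod 19 = 9

j = 9 (mod 19)


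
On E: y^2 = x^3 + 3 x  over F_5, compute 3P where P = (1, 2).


k = 3 = 11_2 (binary, LSB first: 11)
Double-and-add from P = (1, 2):
  bit 0 = 1: acc = O + (1, 2) = (1, 2)
  bit 1 = 1: acc = (1, 2) + (4, 1) = (4, 4)

3P = (4, 4)


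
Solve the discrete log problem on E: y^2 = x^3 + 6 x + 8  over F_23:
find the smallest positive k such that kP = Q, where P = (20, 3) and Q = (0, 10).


Enumerate multiples of P until we hit Q = (0, 10):
  1P = (20, 3)
  2P = (19, 14)
  3P = (13, 12)
  4P = (17, 3)
  5P = (9, 20)
  6P = (0, 10)
Match found at i = 6.

k = 6


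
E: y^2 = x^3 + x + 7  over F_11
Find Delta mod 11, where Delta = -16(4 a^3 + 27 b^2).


4 a^3 + 27 b^2 = 4*1^3 + 27*7^2 = 4 + 1323 = 1327
Delta = -16 * (1327) = -21232
Delta mod 11 = 9

Delta = 9 (mod 11)


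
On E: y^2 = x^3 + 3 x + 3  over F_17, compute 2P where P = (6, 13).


Doubling: s = (3 x1^2 + a) / (2 y1)
s = (3*6^2 + 3) / (2*13) mod 17 = 1
x3 = s^2 - 2 x1 mod 17 = 1^2 - 2*6 = 6
y3 = s (x1 - x3) - y1 mod 17 = 1 * (6 - 6) - 13 = 4

2P = (6, 4)


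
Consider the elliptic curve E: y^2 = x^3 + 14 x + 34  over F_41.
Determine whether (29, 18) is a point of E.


Check whether y^2 = x^3 + 14 x + 34 (mod 41) for (x, y) = (29, 18).
LHS: y^2 = 18^2 mod 41 = 37
RHS: x^3 + 14 x + 34 = 29^3 + 14*29 + 34 mod 41 = 24
LHS != RHS

No, not on the curve


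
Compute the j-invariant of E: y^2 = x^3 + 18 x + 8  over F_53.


Delta = -16(4 a^3 + 27 b^2) mod 53 = 49
-1728 * (4 a)^3 = -1728 * (4*18)^3 mod 53 = 38
j = 38 * 49^(-1) mod 53 = 17

j = 17 (mod 53)


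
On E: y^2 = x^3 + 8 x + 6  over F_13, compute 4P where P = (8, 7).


k = 4 = 100_2 (binary, LSB first: 001)
Double-and-add from P = (8, 7):
  bit 0 = 0: acc unchanged = O
  bit 1 = 0: acc unchanged = O
  bit 2 = 1: acc = O + (12, 6) = (12, 6)

4P = (12, 6)


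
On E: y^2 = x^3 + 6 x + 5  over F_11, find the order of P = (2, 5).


Compute successive multiples of P until we hit O:
  1P = (2, 5)
  2P = (1, 10)
  3P = (0, 7)
  4P = (10, 3)
  5P = (8, 2)
  6P = (4, 7)
  7P = (6, 2)
  8P = (7, 7)
  ... (continuing to 17P)
  17P = O

ord(P) = 17


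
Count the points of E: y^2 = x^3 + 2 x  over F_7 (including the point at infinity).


For each x in F_7, count y with y^2 = x^3 + 2 x + 0 mod 7:
  x = 0: RHS = 0, y in [0]  -> 1 point(s)
  x = 4: RHS = 2, y in [3, 4]  -> 2 point(s)
  x = 5: RHS = 2, y in [3, 4]  -> 2 point(s)
  x = 6: RHS = 4, y in [2, 5]  -> 2 point(s)
Affine points: 7. Add the point at infinity: total = 8.

#E(F_7) = 8


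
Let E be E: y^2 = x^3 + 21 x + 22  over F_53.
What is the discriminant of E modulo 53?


4 a^3 + 27 b^2 = 4*21^3 + 27*22^2 = 37044 + 13068 = 50112
Delta = -16 * (50112) = -801792
Delta mod 53 = 45

Delta = 45 (mod 53)


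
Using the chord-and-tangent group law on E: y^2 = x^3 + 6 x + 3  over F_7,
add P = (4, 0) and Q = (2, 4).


P != Q, so use the chord formula.
s = (y2 - y1) / (x2 - x1) = (4) / (5) mod 7 = 5
x3 = s^2 - x1 - x2 mod 7 = 5^2 - 4 - 2 = 5
y3 = s (x1 - x3) - y1 mod 7 = 5 * (4 - 5) - 0 = 2

P + Q = (5, 2)


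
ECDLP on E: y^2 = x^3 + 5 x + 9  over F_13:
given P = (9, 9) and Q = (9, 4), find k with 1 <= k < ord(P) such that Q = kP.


Enumerate multiples of P until we hit Q = (9, 4):
  1P = (9, 9)
  2P = (7, 7)
  3P = (11, 2)
  4P = (2, 12)
  5P = (12, 9)
  6P = (5, 4)
  7P = (3, 5)
  8P = (0, 10)
  9P = (0, 3)
  10P = (3, 8)
  11P = (5, 9)
  12P = (12, 4)
  13P = (2, 1)
  14P = (11, 11)
  15P = (7, 6)
  16P = (9, 4)
Match found at i = 16.

k = 16


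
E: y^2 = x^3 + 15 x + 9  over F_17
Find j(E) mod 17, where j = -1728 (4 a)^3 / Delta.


Delta = -16(4 a^3 + 27 b^2) mod 17 = 13
-1728 * (4 a)^3 = -1728 * (4*15)^3 mod 17 = 5
j = 5 * 13^(-1) mod 17 = 3

j = 3 (mod 17)


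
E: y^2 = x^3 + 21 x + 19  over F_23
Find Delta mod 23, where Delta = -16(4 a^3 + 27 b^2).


4 a^3 + 27 b^2 = 4*21^3 + 27*19^2 = 37044 + 9747 = 46791
Delta = -16 * (46791) = -748656
Delta mod 23 = 17

Delta = 17 (mod 23)


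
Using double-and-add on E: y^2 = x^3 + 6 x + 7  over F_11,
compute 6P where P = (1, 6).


k = 6 = 110_2 (binary, LSB first: 011)
Double-and-add from P = (1, 6):
  bit 0 = 0: acc unchanged = O
  bit 1 = 1: acc = O + (2, 7) = (2, 7)
  bit 2 = 1: acc = (2, 7) + (10, 0) = (2, 4)

6P = (2, 4)


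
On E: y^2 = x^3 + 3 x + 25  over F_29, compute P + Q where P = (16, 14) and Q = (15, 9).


P != Q, so use the chord formula.
s = (y2 - y1) / (x2 - x1) = (24) / (28) mod 29 = 5
x3 = s^2 - x1 - x2 mod 29 = 5^2 - 16 - 15 = 23
y3 = s (x1 - x3) - y1 mod 29 = 5 * (16 - 23) - 14 = 9

P + Q = (23, 9)


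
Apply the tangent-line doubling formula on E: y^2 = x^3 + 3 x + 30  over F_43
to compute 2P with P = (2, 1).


Doubling: s = (3 x1^2 + a) / (2 y1)
s = (3*2^2 + 3) / (2*1) mod 43 = 29
x3 = s^2 - 2 x1 mod 43 = 29^2 - 2*2 = 20
y3 = s (x1 - x3) - y1 mod 43 = 29 * (2 - 20) - 1 = 36

2P = (20, 36)


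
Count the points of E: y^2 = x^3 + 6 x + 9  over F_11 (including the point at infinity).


For each x in F_11, count y with y^2 = x^3 + 6 x + 9 mod 11:
  x = 0: RHS = 9, y in [3, 8]  -> 2 point(s)
  x = 1: RHS = 5, y in [4, 7]  -> 2 point(s)
  x = 4: RHS = 9, y in [3, 8]  -> 2 point(s)
  x = 7: RHS = 9, y in [3, 8]  -> 2 point(s)
  x = 9: RHS = 0, y in [0]  -> 1 point(s)
Affine points: 9. Add the point at infinity: total = 10.

#E(F_11) = 10


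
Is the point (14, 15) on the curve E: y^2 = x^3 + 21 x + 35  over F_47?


Check whether y^2 = x^3 + 21 x + 35 (mod 47) for (x, y) = (14, 15).
LHS: y^2 = 15^2 mod 47 = 37
RHS: x^3 + 21 x + 35 = 14^3 + 21*14 + 35 mod 47 = 18
LHS != RHS

No, not on the curve


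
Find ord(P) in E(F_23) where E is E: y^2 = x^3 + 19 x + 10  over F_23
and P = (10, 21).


Compute successive multiples of P until we hit O:
  1P = (10, 21)
  2P = (5, 0)
  3P = (10, 2)
  4P = O

ord(P) = 4


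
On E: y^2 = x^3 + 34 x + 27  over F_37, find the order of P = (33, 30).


Compute successive multiples of P until we hit O:
  1P = (33, 30)
  2P = (34, 34)
  3P = (23, 10)
  4P = (22, 29)
  5P = (8, 16)
  6P = (21, 30)
  7P = (20, 7)
  8P = (18, 25)
  ... (continuing to 46P)
  46P = O

ord(P) = 46


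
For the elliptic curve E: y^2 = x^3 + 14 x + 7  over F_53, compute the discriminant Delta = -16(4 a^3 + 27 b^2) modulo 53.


4 a^3 + 27 b^2 = 4*14^3 + 27*7^2 = 10976 + 1323 = 12299
Delta = -16 * (12299) = -196784
Delta mod 53 = 5

Delta = 5 (mod 53)


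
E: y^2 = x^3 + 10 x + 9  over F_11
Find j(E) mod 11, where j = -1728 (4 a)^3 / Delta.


Delta = -16(4 a^3 + 27 b^2) mod 11 = 8
-1728 * (4 a)^3 = -1728 * (4*10)^3 mod 11 = 9
j = 9 * 8^(-1) mod 11 = 8

j = 8 (mod 11)


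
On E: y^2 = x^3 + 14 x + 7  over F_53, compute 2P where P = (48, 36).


Doubling: s = (3 x1^2 + a) / (2 y1)
s = (3*48^2 + 14) / (2*36) mod 53 = 27
x3 = s^2 - 2 x1 mod 53 = 27^2 - 2*48 = 50
y3 = s (x1 - x3) - y1 mod 53 = 27 * (48 - 50) - 36 = 16

2P = (50, 16)


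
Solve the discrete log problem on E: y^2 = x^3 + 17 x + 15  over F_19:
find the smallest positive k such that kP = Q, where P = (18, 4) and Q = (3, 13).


Enumerate multiples of P until we hit Q = (3, 13):
  1P = (18, 4)
  2P = (13, 18)
  3P = (8, 6)
  4P = (9, 17)
  5P = (3, 6)
  6P = (3, 13)
Match found at i = 6.

k = 6


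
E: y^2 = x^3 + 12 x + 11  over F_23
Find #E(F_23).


For each x in F_23, count y with y^2 = x^3 + 12 x + 11 mod 23:
  x = 1: RHS = 1, y in [1, 22]  -> 2 point(s)
  x = 4: RHS = 8, y in [10, 13]  -> 2 point(s)
  x = 5: RHS = 12, y in [9, 14]  -> 2 point(s)
  x = 6: RHS = 0, y in [0]  -> 1 point(s)
  x = 7: RHS = 1, y in [1, 22]  -> 2 point(s)
  x = 10: RHS = 4, y in [2, 21]  -> 2 point(s)
  x = 11: RHS = 2, y in [5, 18]  -> 2 point(s)
  x = 13: RHS = 18, y in [8, 15]  -> 2 point(s)
  x = 14: RHS = 2, y in [5, 18]  -> 2 point(s)
  x = 15: RHS = 1, y in [1, 22]  -> 2 point(s)
  x = 21: RHS = 2, y in [5, 18]  -> 2 point(s)
Affine points: 21. Add the point at infinity: total = 22.

#E(F_23) = 22


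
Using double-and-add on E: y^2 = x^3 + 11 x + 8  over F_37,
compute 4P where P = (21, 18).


k = 4 = 100_2 (binary, LSB first: 001)
Double-and-add from P = (21, 18):
  bit 0 = 0: acc unchanged = O
  bit 1 = 0: acc unchanged = O
  bit 2 = 1: acc = O + (36, 25) = (36, 25)

4P = (36, 25)


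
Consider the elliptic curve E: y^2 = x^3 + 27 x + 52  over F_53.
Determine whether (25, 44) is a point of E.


Check whether y^2 = x^3 + 27 x + 52 (mod 53) for (x, y) = (25, 44).
LHS: y^2 = 44^2 mod 53 = 28
RHS: x^3 + 27 x + 52 = 25^3 + 27*25 + 52 mod 53 = 28
LHS = RHS

Yes, on the curve


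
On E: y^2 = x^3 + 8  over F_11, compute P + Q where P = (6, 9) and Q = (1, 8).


P != Q, so use the chord formula.
s = (y2 - y1) / (x2 - x1) = (10) / (6) mod 11 = 9
x3 = s^2 - x1 - x2 mod 11 = 9^2 - 6 - 1 = 8
y3 = s (x1 - x3) - y1 mod 11 = 9 * (6 - 8) - 9 = 6

P + Q = (8, 6)


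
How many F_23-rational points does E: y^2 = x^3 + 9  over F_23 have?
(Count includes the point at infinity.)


For each x in F_23, count y with y^2 = x^3 + 0 x + 9 mod 23:
  x = 0: RHS = 9, y in [3, 20]  -> 2 point(s)
  x = 3: RHS = 13, y in [6, 17]  -> 2 point(s)
  x = 4: RHS = 4, y in [2, 21]  -> 2 point(s)
  x = 6: RHS = 18, y in [8, 15]  -> 2 point(s)
  x = 9: RHS = 2, y in [5, 18]  -> 2 point(s)
  x = 11: RHS = 6, y in [11, 12]  -> 2 point(s)
  x = 12: RHS = 12, y in [9, 14]  -> 2 point(s)
  x = 14: RHS = 16, y in [4, 19]  -> 2 point(s)
  x = 15: RHS = 3, y in [7, 16]  -> 2 point(s)
  x = 17: RHS = 0, y in [0]  -> 1 point(s)
  x = 21: RHS = 1, y in [1, 22]  -> 2 point(s)
  x = 22: RHS = 8, y in [10, 13]  -> 2 point(s)
Affine points: 23. Add the point at infinity: total = 24.

#E(F_23) = 24


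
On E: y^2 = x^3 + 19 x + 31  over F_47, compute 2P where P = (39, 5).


Doubling: s = (3 x1^2 + a) / (2 y1)
s = (3*39^2 + 19) / (2*5) mod 47 = 7
x3 = s^2 - 2 x1 mod 47 = 7^2 - 2*39 = 18
y3 = s (x1 - x3) - y1 mod 47 = 7 * (39 - 18) - 5 = 1

2P = (18, 1)


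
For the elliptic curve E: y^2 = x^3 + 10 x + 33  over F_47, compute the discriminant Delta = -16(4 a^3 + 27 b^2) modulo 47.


4 a^3 + 27 b^2 = 4*10^3 + 27*33^2 = 4000 + 29403 = 33403
Delta = -16 * (33403) = -534448
Delta mod 47 = 36

Delta = 36 (mod 47)


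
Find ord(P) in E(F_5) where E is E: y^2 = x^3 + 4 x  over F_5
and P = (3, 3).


Compute successive multiples of P until we hit O:
  1P = (3, 3)
  2P = (0, 0)
  3P = (3, 2)
  4P = O

ord(P) = 4


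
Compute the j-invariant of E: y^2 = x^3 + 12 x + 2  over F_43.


Delta = -16(4 a^3 + 27 b^2) mod 43 = 39
-1728 * (4 a)^3 = -1728 * (4*12)^3 mod 43 = 32
j = 32 * 39^(-1) mod 43 = 35

j = 35 (mod 43)


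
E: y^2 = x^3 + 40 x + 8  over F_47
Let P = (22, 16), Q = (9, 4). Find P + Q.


P != Q, so use the chord formula.
s = (y2 - y1) / (x2 - x1) = (35) / (34) mod 47 = 19
x3 = s^2 - x1 - x2 mod 47 = 19^2 - 22 - 9 = 1
y3 = s (x1 - x3) - y1 mod 47 = 19 * (22 - 1) - 16 = 7

P + Q = (1, 7)


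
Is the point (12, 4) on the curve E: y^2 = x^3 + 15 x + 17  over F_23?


Check whether y^2 = x^3 + 15 x + 17 (mod 23) for (x, y) = (12, 4).
LHS: y^2 = 4^2 mod 23 = 16
RHS: x^3 + 15 x + 17 = 12^3 + 15*12 + 17 mod 23 = 16
LHS = RHS

Yes, on the curve


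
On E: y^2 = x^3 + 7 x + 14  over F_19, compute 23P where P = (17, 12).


k = 23 = 10111_2 (binary, LSB first: 11101)
Double-and-add from P = (17, 12):
  bit 0 = 1: acc = O + (17, 12) = (17, 12)
  bit 1 = 1: acc = (17, 12) + (4, 7) = (14, 14)
  bit 2 = 1: acc = (14, 14) + (18, 14) = (6, 5)
  bit 3 = 0: acc unchanged = (6, 5)
  bit 4 = 1: acc = (6, 5) + (10, 1) = (4, 12)

23P = (4, 12)
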